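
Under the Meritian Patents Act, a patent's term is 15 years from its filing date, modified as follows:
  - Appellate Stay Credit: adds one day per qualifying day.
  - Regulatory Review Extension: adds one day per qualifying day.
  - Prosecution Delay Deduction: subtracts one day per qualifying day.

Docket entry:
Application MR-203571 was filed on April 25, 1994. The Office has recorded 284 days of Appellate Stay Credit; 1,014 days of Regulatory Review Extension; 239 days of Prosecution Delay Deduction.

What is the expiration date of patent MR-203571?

Base term: filing date + 15 years → 25 April 2009.
Appellate Stay Credit: +284 days → 3 February 2010.
Regulatory Review Extension: +1014 days → 13 November 2012.
Prosecution Delay Deduction: −239 days → 19 March 2012.

2012-03-19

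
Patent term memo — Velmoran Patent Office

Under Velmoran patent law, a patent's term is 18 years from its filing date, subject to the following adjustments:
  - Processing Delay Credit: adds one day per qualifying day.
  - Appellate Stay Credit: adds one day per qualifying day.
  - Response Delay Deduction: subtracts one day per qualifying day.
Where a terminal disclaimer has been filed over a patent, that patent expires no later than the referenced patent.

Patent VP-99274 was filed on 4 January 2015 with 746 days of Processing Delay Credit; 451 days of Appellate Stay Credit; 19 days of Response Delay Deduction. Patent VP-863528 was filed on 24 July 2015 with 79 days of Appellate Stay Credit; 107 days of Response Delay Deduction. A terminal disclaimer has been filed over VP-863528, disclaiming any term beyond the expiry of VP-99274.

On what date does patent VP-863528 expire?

2033-06-26

Natural term of VP-863528:
  Base: filing + 18 years → 24 July 2033.
  Appellate Stay Credit: +79 days → 11 October 2033.
  Response Delay Deduction: −107 days → 26 June 2033.
Expiry of referenced patent VP-99274:
  Base: filing + 18 years → 4 January 2033.
  Processing Delay Credit: +746 days → 20 January 2035.
  Appellate Stay Credit: +451 days → 15 April 2036.
  Response Delay Deduction: −19 days → 27 March 2036.
Terminal disclaimer: VP-863528 expires on the earlier of 26 June 2033 and 27 March 2036.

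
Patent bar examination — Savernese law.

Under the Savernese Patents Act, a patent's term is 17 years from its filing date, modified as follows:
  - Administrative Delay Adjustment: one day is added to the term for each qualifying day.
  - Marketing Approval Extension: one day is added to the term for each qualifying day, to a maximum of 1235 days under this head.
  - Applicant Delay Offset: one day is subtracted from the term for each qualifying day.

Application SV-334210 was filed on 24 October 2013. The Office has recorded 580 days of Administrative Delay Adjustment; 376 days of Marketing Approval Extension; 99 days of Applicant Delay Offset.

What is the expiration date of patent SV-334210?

Base term: filing date + 17 years → 24 October 2030.
Administrative Delay Adjustment: +580 days → 26 May 2032.
Marketing Approval Extension: 376 days (within the 1235-day cap) → +376 days → 6 June 2033.
Applicant Delay Offset: −99 days → 27 February 2033.

February 27, 2033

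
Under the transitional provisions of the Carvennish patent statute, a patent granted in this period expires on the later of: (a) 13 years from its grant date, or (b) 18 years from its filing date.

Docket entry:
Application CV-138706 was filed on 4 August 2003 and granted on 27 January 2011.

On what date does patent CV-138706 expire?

(a) grant + 13 years → 27 January 2024.
(b) filing + 18 years → 4 August 2021.
Later of the two: 27 January 2024.

2024-01-27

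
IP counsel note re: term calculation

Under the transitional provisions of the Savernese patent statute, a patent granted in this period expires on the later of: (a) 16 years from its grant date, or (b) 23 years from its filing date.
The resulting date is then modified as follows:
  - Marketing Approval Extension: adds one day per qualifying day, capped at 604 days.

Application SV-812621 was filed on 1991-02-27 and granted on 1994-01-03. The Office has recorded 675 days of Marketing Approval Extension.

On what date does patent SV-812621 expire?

2015-10-24

(a) grant + 16 years → 3 January 2010.
(b) filing + 23 years → 27 February 2014.
Later of the two: 27 February 2014.
Marketing Approval Extension: 675 days claimed exceeds the 604-day cap, so +604 days → 24 October 2015.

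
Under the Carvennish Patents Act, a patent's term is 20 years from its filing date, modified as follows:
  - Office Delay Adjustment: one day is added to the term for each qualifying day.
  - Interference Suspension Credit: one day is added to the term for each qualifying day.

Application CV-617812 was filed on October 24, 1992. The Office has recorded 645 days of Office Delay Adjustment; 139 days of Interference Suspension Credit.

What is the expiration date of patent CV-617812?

Base term: filing date + 20 years → 24 October 2012.
Office Delay Adjustment: +645 days → 31 July 2014.
Interference Suspension Credit: +139 days → 17 December 2014.

2014-12-17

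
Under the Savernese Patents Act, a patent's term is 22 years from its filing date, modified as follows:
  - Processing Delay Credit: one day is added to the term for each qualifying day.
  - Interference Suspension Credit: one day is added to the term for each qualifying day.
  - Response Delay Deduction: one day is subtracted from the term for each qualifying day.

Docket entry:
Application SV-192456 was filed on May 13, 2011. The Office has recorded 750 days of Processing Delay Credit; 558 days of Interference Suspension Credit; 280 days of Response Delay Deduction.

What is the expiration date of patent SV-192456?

Base term: filing date + 22 years → 13 May 2033.
Processing Delay Credit: +750 days → 2 June 2035.
Interference Suspension Credit: +558 days → 11 December 2036.
Response Delay Deduction: −280 days → 6 March 2036.

March 6, 2036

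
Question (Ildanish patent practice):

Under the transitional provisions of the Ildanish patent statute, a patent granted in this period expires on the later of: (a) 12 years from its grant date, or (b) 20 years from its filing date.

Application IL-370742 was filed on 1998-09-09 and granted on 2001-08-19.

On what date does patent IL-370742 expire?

(a) grant + 12 years → 19 August 2013.
(b) filing + 20 years → 9 September 2018.
Later of the two: 9 September 2018.

2018-09-09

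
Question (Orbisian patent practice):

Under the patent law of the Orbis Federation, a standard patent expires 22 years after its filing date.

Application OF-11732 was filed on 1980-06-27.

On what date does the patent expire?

Filing date + 22 years → 27 June 2002.

2002-06-27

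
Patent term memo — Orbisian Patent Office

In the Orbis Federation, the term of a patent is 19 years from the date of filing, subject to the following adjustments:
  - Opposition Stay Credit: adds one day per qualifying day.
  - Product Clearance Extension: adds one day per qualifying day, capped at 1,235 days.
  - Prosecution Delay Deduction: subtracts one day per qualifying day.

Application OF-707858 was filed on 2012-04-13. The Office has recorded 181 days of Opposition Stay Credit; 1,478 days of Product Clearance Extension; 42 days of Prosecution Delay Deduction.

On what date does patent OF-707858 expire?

January 16, 2035

Base term: filing date + 19 years → 13 April 2031.
Opposition Stay Credit: +181 days → 11 October 2031.
Product Clearance Extension: 1478 days claimed exceeds the 1235-day cap, so +1235 days → 27 February 2035.
Prosecution Delay Deduction: −42 days → 16 January 2035.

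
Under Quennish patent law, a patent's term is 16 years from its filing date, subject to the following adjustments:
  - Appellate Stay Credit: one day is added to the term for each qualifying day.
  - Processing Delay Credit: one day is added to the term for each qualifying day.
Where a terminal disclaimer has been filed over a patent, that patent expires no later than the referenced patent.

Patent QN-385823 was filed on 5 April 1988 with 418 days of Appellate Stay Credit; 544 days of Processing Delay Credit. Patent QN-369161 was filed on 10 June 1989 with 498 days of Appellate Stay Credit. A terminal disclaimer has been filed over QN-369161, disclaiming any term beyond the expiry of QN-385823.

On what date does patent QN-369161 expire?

Natural term of QN-369161:
  Base: filing + 16 years → 10 June 2005.
  Appellate Stay Credit: +498 days → 21 October 2006.
Expiry of referenced patent QN-385823:
  Base: filing + 16 years → 5 April 2004.
  Appellate Stay Credit: +418 days → 28 May 2005.
  Processing Delay Credit: +544 days → 23 November 2006.
Terminal disclaimer: QN-369161 expires on the earlier of 21 October 2006 and 23 November 2006.

2006-10-21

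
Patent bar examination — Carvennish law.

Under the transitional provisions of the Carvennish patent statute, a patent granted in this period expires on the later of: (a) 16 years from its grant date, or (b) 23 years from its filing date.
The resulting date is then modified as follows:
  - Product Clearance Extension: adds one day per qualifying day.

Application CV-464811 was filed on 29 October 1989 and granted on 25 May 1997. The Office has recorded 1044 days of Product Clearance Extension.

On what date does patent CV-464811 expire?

2016-04-03

(a) grant + 16 years → 25 May 2013.
(b) filing + 23 years → 29 October 2012.
Later of the two: 25 May 2013.
Product Clearance Extension: +1044 days → 3 April 2016.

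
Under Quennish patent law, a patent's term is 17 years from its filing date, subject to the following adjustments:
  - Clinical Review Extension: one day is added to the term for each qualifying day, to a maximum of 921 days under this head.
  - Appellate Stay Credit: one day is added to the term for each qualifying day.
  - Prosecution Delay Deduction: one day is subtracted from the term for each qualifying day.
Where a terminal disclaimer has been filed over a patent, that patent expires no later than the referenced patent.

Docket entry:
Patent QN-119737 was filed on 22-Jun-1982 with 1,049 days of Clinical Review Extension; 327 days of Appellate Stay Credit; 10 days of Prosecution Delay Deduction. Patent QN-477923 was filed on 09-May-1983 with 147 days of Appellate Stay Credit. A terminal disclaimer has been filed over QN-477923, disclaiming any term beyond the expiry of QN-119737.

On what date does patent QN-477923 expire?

October 3, 2000

Natural term of QN-477923:
  Base: filing + 17 years → 9 May 2000.
  Appellate Stay Credit: +147 days → 3 October 2000.
Expiry of referenced patent QN-119737:
  Base: filing + 17 years → 22 June 1999.
  Clinical Review Extension: 1049 days claimed exceeds the 921-day cap, so +921 days → 29 December 2001.
  Appellate Stay Credit: +327 days → 21 November 2002.
  Prosecution Delay Deduction: −10 days → 11 November 2002.
Terminal disclaimer: QN-477923 expires on the earlier of 3 October 2000 and 11 November 2002.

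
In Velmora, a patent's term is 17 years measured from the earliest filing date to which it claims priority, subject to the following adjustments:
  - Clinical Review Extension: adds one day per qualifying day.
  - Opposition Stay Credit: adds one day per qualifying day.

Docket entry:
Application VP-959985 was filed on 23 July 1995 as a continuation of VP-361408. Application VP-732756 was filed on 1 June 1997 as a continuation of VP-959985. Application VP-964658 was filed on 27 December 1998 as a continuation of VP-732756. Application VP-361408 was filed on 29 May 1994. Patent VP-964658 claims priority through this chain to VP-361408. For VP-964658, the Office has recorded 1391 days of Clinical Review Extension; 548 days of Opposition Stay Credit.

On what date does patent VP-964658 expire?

September 18, 2016

Earliest priority filing: 29 May 1994.
Base term: 29 May 1994 + 17 years → 29 May 2011.
Clinical Review Extension: +1391 days → 20 March 2015.
Opposition Stay Credit: +548 days → 18 September 2016.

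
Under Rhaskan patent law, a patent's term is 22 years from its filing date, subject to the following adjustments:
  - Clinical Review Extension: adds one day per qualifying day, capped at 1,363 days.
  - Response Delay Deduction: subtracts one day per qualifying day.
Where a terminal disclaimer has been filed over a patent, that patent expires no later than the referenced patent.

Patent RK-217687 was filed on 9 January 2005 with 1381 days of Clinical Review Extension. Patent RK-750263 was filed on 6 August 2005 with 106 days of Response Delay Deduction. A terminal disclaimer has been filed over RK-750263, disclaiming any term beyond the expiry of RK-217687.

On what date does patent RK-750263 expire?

Natural term of RK-750263:
  Base: filing + 22 years → 6 August 2027.
  Response Delay Deduction: −106 days → 22 April 2027.
Expiry of referenced patent RK-217687:
  Base: filing + 22 years → 9 January 2027.
  Clinical Review Extension: 1381 days claimed exceeds the 1363-day cap, so +1363 days → 3 October 2030.
Terminal disclaimer: RK-750263 expires on the earlier of 22 April 2027 and 3 October 2030.

April 22, 2027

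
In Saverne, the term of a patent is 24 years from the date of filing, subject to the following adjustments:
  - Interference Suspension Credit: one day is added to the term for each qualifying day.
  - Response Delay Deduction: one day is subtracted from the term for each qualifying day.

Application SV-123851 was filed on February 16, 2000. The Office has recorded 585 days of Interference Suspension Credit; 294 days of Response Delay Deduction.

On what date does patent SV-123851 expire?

2024-12-03

Base term: filing date + 24 years → 16 February 2024.
Interference Suspension Credit: +585 days → 23 September 2025.
Response Delay Deduction: −294 days → 3 December 2024.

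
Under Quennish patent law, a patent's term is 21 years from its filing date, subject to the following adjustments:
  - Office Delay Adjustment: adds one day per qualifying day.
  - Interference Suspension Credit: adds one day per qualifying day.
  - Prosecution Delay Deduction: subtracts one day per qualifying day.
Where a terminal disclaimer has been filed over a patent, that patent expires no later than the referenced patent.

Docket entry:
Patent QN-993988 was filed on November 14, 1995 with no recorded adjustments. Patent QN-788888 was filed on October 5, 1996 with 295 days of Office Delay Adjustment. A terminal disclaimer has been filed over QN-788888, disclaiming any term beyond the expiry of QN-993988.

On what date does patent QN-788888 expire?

November 14, 2016

Natural term of QN-788888:
  Base: filing + 21 years → 5 October 2017.
  Office Delay Adjustment: +295 days → 27 July 2018.
Expiry of referenced patent QN-993988:
  Base: filing + 21 years → 14 November 2016.
Terminal disclaimer: QN-788888 expires on the earlier of 27 July 2018 and 14 November 2016.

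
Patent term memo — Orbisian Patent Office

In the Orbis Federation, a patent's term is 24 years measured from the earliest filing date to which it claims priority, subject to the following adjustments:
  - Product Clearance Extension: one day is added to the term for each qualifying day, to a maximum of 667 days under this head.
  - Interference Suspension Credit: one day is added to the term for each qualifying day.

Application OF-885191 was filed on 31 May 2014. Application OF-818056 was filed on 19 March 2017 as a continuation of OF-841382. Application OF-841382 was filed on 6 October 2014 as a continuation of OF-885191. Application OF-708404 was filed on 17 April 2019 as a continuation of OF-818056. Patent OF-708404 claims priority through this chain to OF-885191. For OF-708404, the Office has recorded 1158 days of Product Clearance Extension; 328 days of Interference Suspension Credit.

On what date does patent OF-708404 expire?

Earliest priority filing: 31 May 2014.
Base term: 31 May 2014 + 24 years → 31 May 2038.
Product Clearance Extension: 1158 days claimed exceeds the 667-day cap, so +667 days → 28 March 2040.
Interference Suspension Credit: +328 days → 19 February 2041.

2041-02-19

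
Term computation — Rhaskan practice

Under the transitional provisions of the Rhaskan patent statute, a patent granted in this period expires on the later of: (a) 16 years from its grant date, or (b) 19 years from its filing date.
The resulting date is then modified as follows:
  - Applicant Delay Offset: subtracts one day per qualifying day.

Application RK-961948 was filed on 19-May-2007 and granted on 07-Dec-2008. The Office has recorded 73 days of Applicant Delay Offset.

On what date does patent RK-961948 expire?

2026-03-07

(a) grant + 16 years → 7 December 2024.
(b) filing + 19 years → 19 May 2026.
Later of the two: 19 May 2026.
Applicant Delay Offset: −73 days → 7 March 2026.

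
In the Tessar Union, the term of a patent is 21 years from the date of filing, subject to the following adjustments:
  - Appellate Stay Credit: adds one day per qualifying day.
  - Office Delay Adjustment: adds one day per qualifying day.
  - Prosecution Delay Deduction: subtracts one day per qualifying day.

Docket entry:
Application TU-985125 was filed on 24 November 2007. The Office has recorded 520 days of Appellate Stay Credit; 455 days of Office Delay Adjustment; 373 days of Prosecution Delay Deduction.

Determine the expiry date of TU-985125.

Base term: filing date + 21 years → 24 November 2028.
Appellate Stay Credit: +520 days → 28 April 2030.
Office Delay Adjustment: +455 days → 27 July 2031.
Prosecution Delay Deduction: −373 days → 19 July 2030.

2030-07-19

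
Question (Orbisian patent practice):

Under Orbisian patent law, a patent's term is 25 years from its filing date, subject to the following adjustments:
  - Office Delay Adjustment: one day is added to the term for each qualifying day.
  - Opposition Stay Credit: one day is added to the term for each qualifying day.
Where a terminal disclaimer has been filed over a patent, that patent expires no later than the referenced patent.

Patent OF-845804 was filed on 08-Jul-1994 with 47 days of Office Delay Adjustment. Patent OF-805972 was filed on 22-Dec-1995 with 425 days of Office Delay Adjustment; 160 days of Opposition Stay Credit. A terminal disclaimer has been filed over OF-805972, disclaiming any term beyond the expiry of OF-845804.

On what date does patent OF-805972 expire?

August 24, 2019

Natural term of OF-805972:
  Base: filing + 25 years → 22 December 2020.
  Office Delay Adjustment: +425 days → 20 February 2022.
  Opposition Stay Credit: +160 days → 30 July 2022.
Expiry of referenced patent OF-845804:
  Base: filing + 25 years → 8 July 2019.
  Office Delay Adjustment: +47 days → 24 August 2019.
Terminal disclaimer: OF-805972 expires on the earlier of 30 July 2022 and 24 August 2019.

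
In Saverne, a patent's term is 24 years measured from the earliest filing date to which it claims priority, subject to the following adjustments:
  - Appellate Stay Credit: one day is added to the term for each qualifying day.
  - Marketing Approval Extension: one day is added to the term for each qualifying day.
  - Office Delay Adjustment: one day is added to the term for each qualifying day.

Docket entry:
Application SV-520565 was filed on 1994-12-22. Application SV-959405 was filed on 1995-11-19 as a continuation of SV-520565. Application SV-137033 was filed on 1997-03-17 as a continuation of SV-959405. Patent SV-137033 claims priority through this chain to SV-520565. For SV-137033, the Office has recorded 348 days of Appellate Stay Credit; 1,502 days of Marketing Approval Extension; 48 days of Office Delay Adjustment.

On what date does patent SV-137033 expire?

2024-03-03

Earliest priority filing: 22 December 1994.
Base term: 22 December 1994 + 24 years → 22 December 2018.
Appellate Stay Credit: +348 days → 5 December 2019.
Marketing Approval Extension: +1502 days → 15 January 2024.
Office Delay Adjustment: +48 days → 3 March 2024.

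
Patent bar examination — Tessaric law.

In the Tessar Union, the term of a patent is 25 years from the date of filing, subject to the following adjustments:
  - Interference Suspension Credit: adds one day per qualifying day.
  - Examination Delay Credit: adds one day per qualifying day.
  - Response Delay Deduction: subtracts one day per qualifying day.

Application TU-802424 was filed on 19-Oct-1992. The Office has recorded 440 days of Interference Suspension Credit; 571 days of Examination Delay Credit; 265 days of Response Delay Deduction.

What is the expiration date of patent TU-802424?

2019-11-04

Base term: filing date + 25 years → 19 October 2017.
Interference Suspension Credit: +440 days → 2 January 2019.
Examination Delay Credit: +571 days → 26 July 2020.
Response Delay Deduction: −265 days → 4 November 2019.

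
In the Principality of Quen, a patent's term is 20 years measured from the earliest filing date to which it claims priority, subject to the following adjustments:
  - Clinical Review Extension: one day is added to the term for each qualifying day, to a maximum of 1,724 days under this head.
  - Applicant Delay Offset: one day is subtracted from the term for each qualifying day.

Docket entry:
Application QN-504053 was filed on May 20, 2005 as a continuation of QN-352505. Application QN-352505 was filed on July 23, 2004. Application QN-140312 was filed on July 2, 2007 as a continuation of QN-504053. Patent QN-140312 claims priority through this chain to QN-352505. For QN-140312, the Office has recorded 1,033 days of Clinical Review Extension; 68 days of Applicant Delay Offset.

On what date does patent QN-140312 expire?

Earliest priority filing: 23 July 2004.
Base term: 23 July 2004 + 20 years → 23 July 2024.
Clinical Review Extension: 1033 days (within the 1724-day cap) → +1033 days → 22 May 2027.
Applicant Delay Offset: −68 days → 15 March 2027.

March 15, 2027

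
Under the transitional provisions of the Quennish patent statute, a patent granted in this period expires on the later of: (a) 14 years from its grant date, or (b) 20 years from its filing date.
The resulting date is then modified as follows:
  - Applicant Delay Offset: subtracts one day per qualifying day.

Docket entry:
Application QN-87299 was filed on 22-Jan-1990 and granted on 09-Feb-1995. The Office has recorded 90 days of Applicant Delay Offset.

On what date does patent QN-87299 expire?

(a) grant + 14 years → 9 February 2009.
(b) filing + 20 years → 22 January 2010.
Later of the two: 22 January 2010.
Applicant Delay Offset: −90 days → 24 October 2009.

2009-10-24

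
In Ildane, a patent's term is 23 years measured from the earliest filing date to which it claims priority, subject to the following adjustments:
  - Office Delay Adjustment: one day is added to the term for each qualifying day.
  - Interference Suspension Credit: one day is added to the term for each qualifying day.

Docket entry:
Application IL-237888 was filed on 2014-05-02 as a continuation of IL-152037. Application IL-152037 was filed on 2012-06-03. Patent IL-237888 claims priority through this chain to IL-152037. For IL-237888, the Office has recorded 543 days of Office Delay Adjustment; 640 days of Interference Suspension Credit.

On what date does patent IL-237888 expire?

2038-08-29

Earliest priority filing: 3 June 2012.
Base term: 3 June 2012 + 23 years → 3 June 2035.
Office Delay Adjustment: +543 days → 27 November 2036.
Interference Suspension Credit: +640 days → 29 August 2038.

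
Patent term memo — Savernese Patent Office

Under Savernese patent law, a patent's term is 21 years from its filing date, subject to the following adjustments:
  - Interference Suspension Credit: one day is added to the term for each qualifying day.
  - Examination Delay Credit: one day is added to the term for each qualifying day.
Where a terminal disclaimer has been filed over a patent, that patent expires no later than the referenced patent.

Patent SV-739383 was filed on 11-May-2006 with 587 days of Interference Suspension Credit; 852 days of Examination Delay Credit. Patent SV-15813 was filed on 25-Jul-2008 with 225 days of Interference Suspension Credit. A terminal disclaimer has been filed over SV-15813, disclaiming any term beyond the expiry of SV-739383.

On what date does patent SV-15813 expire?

2030-03-07

Natural term of SV-15813:
  Base: filing + 21 years → 25 July 2029.
  Interference Suspension Credit: +225 days → 7 March 2030.
Expiry of referenced patent SV-739383:
  Base: filing + 21 years → 11 May 2027.
  Interference Suspension Credit: +587 days → 18 December 2028.
  Examination Delay Credit: +852 days → 19 April 2031.
Terminal disclaimer: SV-15813 expires on the earlier of 7 March 2030 and 19 April 2031.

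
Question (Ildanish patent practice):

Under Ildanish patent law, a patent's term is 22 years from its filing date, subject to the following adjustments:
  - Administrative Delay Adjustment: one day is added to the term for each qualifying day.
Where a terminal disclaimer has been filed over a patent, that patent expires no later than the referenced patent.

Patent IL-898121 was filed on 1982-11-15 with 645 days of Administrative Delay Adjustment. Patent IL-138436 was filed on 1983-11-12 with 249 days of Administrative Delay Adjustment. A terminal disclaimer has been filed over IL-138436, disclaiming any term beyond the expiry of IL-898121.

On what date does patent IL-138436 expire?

July 19, 2006

Natural term of IL-138436:
  Base: filing + 22 years → 12 November 2005.
  Administrative Delay Adjustment: +249 days → 19 July 2006.
Expiry of referenced patent IL-898121:
  Base: filing + 22 years → 15 November 2004.
  Administrative Delay Adjustment: +645 days → 22 August 2006.
Terminal disclaimer: IL-138436 expires on the earlier of 19 July 2006 and 22 August 2006.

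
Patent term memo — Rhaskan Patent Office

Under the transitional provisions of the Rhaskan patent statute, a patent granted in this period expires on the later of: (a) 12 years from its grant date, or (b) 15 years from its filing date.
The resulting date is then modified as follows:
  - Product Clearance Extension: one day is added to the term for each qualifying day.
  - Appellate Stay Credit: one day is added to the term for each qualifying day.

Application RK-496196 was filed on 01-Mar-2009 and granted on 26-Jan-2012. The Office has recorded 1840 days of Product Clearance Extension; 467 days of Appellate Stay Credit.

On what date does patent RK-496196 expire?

(a) grant + 12 years → 26 January 2024.
(b) filing + 15 years → 1 March 2024.
Later of the two: 1 March 2024.
Product Clearance Extension: +1840 days → 15 March 2029.
Appellate Stay Credit: +467 days → 25 June 2030.

June 25, 2030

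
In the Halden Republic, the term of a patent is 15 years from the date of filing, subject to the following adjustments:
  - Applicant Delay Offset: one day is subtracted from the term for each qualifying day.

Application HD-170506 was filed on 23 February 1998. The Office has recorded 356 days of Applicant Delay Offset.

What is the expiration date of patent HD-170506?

March 4, 2012

Base term: filing date + 15 years → 23 February 2013.
Applicant Delay Offset: −356 days → 4 March 2012.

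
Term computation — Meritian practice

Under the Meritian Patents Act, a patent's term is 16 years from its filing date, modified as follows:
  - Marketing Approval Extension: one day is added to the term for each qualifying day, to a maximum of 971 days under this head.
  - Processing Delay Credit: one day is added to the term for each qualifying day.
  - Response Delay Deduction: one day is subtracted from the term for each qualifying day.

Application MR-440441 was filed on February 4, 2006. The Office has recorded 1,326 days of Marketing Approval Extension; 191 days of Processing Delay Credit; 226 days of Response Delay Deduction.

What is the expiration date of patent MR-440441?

2024-08-28

Base term: filing date + 16 years → 4 February 2022.
Marketing Approval Extension: 1326 days claimed exceeds the 971-day cap, so +971 days → 2 October 2024.
Processing Delay Credit: +191 days → 11 April 2025.
Response Delay Deduction: −226 days → 28 August 2024.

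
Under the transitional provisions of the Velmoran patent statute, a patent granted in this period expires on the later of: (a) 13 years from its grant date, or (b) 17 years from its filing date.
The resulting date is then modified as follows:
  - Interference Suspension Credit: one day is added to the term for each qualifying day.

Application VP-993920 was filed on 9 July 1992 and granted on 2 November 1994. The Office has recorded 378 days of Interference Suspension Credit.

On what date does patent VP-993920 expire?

(a) grant + 13 years → 2 November 2007.
(b) filing + 17 years → 9 July 2009.
Later of the two: 9 July 2009.
Interference Suspension Credit: +378 days → 22 July 2010.

2010-07-22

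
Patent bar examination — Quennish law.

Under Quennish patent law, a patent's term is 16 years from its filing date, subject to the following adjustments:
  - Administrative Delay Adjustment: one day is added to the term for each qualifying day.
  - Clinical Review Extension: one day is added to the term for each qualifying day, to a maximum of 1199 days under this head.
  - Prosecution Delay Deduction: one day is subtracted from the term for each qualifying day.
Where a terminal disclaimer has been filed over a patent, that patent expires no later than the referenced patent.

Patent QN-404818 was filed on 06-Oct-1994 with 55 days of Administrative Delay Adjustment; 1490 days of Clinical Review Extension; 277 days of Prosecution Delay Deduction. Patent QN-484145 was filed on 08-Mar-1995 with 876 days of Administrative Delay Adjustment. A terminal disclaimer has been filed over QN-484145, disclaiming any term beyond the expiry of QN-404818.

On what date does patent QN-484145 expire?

June 9, 2013

Natural term of QN-484145:
  Base: filing + 16 years → 8 March 2011.
  Administrative Delay Adjustment: +876 days → 31 July 2013.
Expiry of referenced patent QN-404818:
  Base: filing + 16 years → 6 October 2010.
  Administrative Delay Adjustment: +55 days → 30 November 2010.
  Clinical Review Extension: 1490 days claimed exceeds the 1199-day cap, so +1199 days → 13 March 2014.
  Prosecution Delay Deduction: −277 days → 9 June 2013.
Terminal disclaimer: QN-484145 expires on the earlier of 31 July 2013 and 9 June 2013.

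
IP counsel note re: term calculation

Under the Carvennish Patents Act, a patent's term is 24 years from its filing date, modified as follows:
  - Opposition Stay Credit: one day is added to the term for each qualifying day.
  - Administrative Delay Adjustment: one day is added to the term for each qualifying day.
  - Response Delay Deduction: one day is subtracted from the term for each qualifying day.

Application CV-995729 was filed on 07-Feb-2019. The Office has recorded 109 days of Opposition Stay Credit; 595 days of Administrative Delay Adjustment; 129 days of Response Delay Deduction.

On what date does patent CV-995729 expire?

Base term: filing date + 24 years → 7 February 2043.
Opposition Stay Credit: +109 days → 27 May 2043.
Administrative Delay Adjustment: +595 days → 11 January 2045.
Response Delay Deduction: −129 days → 4 September 2044.

September 4, 2044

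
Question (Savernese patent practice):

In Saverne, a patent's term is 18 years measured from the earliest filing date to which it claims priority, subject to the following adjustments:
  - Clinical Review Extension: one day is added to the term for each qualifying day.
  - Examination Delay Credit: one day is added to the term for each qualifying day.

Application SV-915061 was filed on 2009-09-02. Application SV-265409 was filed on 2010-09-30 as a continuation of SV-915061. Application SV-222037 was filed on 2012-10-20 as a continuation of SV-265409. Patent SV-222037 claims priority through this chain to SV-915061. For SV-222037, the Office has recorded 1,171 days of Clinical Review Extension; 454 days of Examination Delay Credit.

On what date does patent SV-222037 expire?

Earliest priority filing: 2 September 2009.
Base term: 2 September 2009 + 18 years → 2 September 2027.
Clinical Review Extension: +1171 days → 16 November 2030.
Examination Delay Credit: +454 days → 13 February 2032.

February 13, 2032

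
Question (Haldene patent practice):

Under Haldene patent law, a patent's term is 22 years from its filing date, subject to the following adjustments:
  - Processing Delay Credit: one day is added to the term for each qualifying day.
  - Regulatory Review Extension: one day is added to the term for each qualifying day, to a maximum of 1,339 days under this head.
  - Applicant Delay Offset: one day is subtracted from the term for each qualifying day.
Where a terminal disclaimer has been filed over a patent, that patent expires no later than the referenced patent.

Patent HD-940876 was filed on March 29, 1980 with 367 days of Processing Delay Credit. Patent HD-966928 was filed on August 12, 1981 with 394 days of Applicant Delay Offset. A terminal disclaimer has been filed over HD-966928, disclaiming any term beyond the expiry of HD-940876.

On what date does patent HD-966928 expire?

Natural term of HD-966928:
  Base: filing + 22 years → 12 August 2003.
  Applicant Delay Offset: −394 days → 14 July 2002.
Expiry of referenced patent HD-940876:
  Base: filing + 22 years → 29 March 2002.
  Processing Delay Credit: +367 days → 31 March 2003.
Terminal disclaimer: HD-966928 expires on the earlier of 14 July 2002 and 31 March 2003.

2002-07-14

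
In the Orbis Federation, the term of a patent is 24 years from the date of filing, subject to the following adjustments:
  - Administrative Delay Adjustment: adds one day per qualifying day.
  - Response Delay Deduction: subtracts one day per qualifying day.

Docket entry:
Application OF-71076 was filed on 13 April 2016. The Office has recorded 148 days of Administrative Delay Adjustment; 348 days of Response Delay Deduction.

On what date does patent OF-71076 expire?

Base term: filing date + 24 years → 13 April 2040.
Administrative Delay Adjustment: +148 days → 8 September 2040.
Response Delay Deduction: −348 days → 26 September 2039.

September 26, 2039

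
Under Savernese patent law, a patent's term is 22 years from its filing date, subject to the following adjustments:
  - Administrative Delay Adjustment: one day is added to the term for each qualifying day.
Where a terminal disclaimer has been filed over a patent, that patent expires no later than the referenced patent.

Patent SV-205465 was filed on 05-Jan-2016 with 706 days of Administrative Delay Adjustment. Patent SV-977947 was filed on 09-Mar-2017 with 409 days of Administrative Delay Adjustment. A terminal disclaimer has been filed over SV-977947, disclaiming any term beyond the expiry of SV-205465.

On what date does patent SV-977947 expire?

2039-12-12

Natural term of SV-977947:
  Base: filing + 22 years → 9 March 2039.
  Administrative Delay Adjustment: +409 days → 21 April 2040.
Expiry of referenced patent SV-205465:
  Base: filing + 22 years → 5 January 2038.
  Administrative Delay Adjustment: +706 days → 12 December 2039.
Terminal disclaimer: SV-977947 expires on the earlier of 21 April 2040 and 12 December 2039.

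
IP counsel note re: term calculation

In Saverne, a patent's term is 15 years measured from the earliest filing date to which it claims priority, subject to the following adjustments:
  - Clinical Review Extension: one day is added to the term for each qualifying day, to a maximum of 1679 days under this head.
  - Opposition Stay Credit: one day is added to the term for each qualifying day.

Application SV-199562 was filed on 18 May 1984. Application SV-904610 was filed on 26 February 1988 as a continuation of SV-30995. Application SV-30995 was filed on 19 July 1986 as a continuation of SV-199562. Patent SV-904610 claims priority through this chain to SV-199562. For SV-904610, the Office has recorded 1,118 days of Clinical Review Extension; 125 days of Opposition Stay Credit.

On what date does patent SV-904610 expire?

October 12, 2002

Earliest priority filing: 18 May 1984.
Base term: 18 May 1984 + 15 years → 18 May 1999.
Clinical Review Extension: 1118 days (within the 1679-day cap) → +1118 days → 9 June 2002.
Opposition Stay Credit: +125 days → 12 October 2002.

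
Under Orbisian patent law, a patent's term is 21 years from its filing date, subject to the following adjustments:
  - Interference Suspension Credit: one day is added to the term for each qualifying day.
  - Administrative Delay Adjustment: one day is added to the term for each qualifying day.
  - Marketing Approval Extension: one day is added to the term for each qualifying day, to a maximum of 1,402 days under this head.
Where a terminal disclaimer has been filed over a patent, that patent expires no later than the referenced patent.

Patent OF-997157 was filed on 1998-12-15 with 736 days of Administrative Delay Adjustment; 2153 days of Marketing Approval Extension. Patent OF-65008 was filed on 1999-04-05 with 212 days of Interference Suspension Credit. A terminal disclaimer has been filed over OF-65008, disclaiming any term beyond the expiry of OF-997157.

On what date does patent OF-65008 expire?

2020-11-03

Natural term of OF-65008:
  Base: filing + 21 years → 5 April 2020.
  Interference Suspension Credit: +212 days → 3 November 2020.
Expiry of referenced patent OF-997157:
  Base: filing + 21 years → 15 December 2019.
  Administrative Delay Adjustment: +736 days → 20 December 2021.
  Marketing Approval Extension: 2153 days claimed exceeds the 1402-day cap, so +1402 days → 22 October 2025.
Terminal disclaimer: OF-65008 expires on the earlier of 3 November 2020 and 22 October 2025.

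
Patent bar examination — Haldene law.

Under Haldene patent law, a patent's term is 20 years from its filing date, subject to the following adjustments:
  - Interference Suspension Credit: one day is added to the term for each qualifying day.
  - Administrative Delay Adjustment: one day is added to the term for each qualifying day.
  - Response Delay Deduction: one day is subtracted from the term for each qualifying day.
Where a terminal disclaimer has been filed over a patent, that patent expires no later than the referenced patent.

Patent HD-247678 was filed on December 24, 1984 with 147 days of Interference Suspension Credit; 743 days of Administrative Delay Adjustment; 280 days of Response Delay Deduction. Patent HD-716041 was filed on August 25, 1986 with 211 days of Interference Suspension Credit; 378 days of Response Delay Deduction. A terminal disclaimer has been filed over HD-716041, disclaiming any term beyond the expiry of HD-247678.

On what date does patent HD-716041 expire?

Natural term of HD-716041:
  Base: filing + 20 years → 25 August 2006.
  Interference Suspension Credit: +211 days → 24 March 2007.
  Response Delay Deduction: −378 days → 11 March 2006.
Expiry of referenced patent HD-247678:
  Base: filing + 20 years → 24 December 2004.
  Interference Suspension Credit: +147 days → 20 May 2005.
  Administrative Delay Adjustment: +743 days → 2 June 2007.
  Response Delay Deduction: −280 days → 26 August 2006.
Terminal disclaimer: HD-716041 expires on the earlier of 11 March 2006 and 26 August 2006.

March 11, 2006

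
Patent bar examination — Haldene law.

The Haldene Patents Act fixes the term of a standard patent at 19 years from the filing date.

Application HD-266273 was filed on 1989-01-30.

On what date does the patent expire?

2008-01-30

Filing date + 19 years → 30 January 2008.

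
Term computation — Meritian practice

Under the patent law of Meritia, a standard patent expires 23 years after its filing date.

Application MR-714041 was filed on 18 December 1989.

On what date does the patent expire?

December 18, 2012

Filing date + 23 years → 18 December 2012.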